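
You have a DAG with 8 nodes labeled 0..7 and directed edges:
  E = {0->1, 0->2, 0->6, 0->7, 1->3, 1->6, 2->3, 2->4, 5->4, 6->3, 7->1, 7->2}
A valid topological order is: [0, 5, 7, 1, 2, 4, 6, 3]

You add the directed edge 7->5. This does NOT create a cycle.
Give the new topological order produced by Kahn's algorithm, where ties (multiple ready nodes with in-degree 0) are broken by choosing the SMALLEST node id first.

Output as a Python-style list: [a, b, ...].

Answer: [0, 7, 1, 2, 5, 4, 6, 3]

Derivation:
Old toposort: [0, 5, 7, 1, 2, 4, 6, 3]
Added edge: 7->5
Position of 7 (2) > position of 5 (1). Must reorder: 7 must now come before 5.
Run Kahn's algorithm (break ties by smallest node id):
  initial in-degrees: [0, 2, 2, 3, 2, 1, 2, 1]
  ready (indeg=0): [0]
  pop 0: indeg[1]->1; indeg[2]->1; indeg[6]->1; indeg[7]->0 | ready=[7] | order so far=[0]
  pop 7: indeg[1]->0; indeg[2]->0; indeg[5]->0 | ready=[1, 2, 5] | order so far=[0, 7]
  pop 1: indeg[3]->2; indeg[6]->0 | ready=[2, 5, 6] | order so far=[0, 7, 1]
  pop 2: indeg[3]->1; indeg[4]->1 | ready=[5, 6] | order so far=[0, 7, 1, 2]
  pop 5: indeg[4]->0 | ready=[4, 6] | order so far=[0, 7, 1, 2, 5]
  pop 4: no out-edges | ready=[6] | order so far=[0, 7, 1, 2, 5, 4]
  pop 6: indeg[3]->0 | ready=[3] | order so far=[0, 7, 1, 2, 5, 4, 6]
  pop 3: no out-edges | ready=[] | order so far=[0, 7, 1, 2, 5, 4, 6, 3]
  Result: [0, 7, 1, 2, 5, 4, 6, 3]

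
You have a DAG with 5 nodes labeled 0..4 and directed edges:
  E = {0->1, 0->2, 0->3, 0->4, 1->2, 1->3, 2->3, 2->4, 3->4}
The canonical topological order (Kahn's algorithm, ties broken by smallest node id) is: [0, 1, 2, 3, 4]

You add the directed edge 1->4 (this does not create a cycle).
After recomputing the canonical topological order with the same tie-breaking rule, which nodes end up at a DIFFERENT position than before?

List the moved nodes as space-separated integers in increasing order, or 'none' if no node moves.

Answer: none

Derivation:
Old toposort: [0, 1, 2, 3, 4]
Added edge 1->4
Recompute Kahn (smallest-id tiebreak):
  initial in-degrees: [0, 1, 2, 3, 4]
  ready (indeg=0): [0]
  pop 0: indeg[1]->0; indeg[2]->1; indeg[3]->2; indeg[4]->3 | ready=[1] | order so far=[0]
  pop 1: indeg[2]->0; indeg[3]->1; indeg[4]->2 | ready=[2] | order so far=[0, 1]
  pop 2: indeg[3]->0; indeg[4]->1 | ready=[3] | order so far=[0, 1, 2]
  pop 3: indeg[4]->0 | ready=[4] | order so far=[0, 1, 2, 3]
  pop 4: no out-edges | ready=[] | order so far=[0, 1, 2, 3, 4]
New canonical toposort: [0, 1, 2, 3, 4]
Compare positions:
  Node 0: index 0 -> 0 (same)
  Node 1: index 1 -> 1 (same)
  Node 2: index 2 -> 2 (same)
  Node 3: index 3 -> 3 (same)
  Node 4: index 4 -> 4 (same)
Nodes that changed position: none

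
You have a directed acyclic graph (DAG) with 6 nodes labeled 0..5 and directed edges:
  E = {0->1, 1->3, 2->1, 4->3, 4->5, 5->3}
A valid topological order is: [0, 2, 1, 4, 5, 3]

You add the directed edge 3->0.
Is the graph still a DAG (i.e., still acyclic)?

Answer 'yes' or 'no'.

Answer: no

Derivation:
Given toposort: [0, 2, 1, 4, 5, 3]
Position of 3: index 5; position of 0: index 0
New edge 3->0: backward (u after v in old order)
Backward edge: old toposort is now invalid. Check if this creates a cycle.
Does 0 already reach 3? Reachable from 0: [0, 1, 3]. YES -> cycle!
Still a DAG? no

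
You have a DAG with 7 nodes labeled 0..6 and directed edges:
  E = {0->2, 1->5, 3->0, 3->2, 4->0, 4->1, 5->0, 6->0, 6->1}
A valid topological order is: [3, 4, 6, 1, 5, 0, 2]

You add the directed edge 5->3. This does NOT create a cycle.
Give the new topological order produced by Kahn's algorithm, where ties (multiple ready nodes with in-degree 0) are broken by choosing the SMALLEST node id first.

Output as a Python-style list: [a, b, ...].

Answer: [4, 6, 1, 5, 3, 0, 2]

Derivation:
Old toposort: [3, 4, 6, 1, 5, 0, 2]
Added edge: 5->3
Position of 5 (4) > position of 3 (0). Must reorder: 5 must now come before 3.
Run Kahn's algorithm (break ties by smallest node id):
  initial in-degrees: [4, 2, 2, 1, 0, 1, 0]
  ready (indeg=0): [4, 6]
  pop 4: indeg[0]->3; indeg[1]->1 | ready=[6] | order so far=[4]
  pop 6: indeg[0]->2; indeg[1]->0 | ready=[1] | order so far=[4, 6]
  pop 1: indeg[5]->0 | ready=[5] | order so far=[4, 6, 1]
  pop 5: indeg[0]->1; indeg[3]->0 | ready=[3] | order so far=[4, 6, 1, 5]
  pop 3: indeg[0]->0; indeg[2]->1 | ready=[0] | order so far=[4, 6, 1, 5, 3]
  pop 0: indeg[2]->0 | ready=[2] | order so far=[4, 6, 1, 5, 3, 0]
  pop 2: no out-edges | ready=[] | order so far=[4, 6, 1, 5, 3, 0, 2]
  Result: [4, 6, 1, 5, 3, 0, 2]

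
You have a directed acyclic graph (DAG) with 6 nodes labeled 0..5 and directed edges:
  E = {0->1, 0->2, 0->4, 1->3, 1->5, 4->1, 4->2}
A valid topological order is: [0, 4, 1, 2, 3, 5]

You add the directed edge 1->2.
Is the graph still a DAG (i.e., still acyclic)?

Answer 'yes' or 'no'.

Answer: yes

Derivation:
Given toposort: [0, 4, 1, 2, 3, 5]
Position of 1: index 2; position of 2: index 3
New edge 1->2: forward
Forward edge: respects the existing order. Still a DAG, same toposort still valid.
Still a DAG? yes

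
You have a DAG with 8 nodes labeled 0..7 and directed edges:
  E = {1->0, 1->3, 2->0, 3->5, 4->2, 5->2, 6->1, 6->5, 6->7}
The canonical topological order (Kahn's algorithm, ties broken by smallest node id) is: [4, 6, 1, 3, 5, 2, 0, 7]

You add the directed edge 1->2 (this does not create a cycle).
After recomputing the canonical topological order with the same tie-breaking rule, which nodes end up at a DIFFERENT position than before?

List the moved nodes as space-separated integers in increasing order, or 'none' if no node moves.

Old toposort: [4, 6, 1, 3, 5, 2, 0, 7]
Added edge 1->2
Recompute Kahn (smallest-id tiebreak):
  initial in-degrees: [2, 1, 3, 1, 0, 2, 0, 1]
  ready (indeg=0): [4, 6]
  pop 4: indeg[2]->2 | ready=[6] | order so far=[4]
  pop 6: indeg[1]->0; indeg[5]->1; indeg[7]->0 | ready=[1, 7] | order so far=[4, 6]
  pop 1: indeg[0]->1; indeg[2]->1; indeg[3]->0 | ready=[3, 7] | order so far=[4, 6, 1]
  pop 3: indeg[5]->0 | ready=[5, 7] | order so far=[4, 6, 1, 3]
  pop 5: indeg[2]->0 | ready=[2, 7] | order so far=[4, 6, 1, 3, 5]
  pop 2: indeg[0]->0 | ready=[0, 7] | order so far=[4, 6, 1, 3, 5, 2]
  pop 0: no out-edges | ready=[7] | order so far=[4, 6, 1, 3, 5, 2, 0]
  pop 7: no out-edges | ready=[] | order so far=[4, 6, 1, 3, 5, 2, 0, 7]
New canonical toposort: [4, 6, 1, 3, 5, 2, 0, 7]
Compare positions:
  Node 0: index 6 -> 6 (same)
  Node 1: index 2 -> 2 (same)
  Node 2: index 5 -> 5 (same)
  Node 3: index 3 -> 3 (same)
  Node 4: index 0 -> 0 (same)
  Node 5: index 4 -> 4 (same)
  Node 6: index 1 -> 1 (same)
  Node 7: index 7 -> 7 (same)
Nodes that changed position: none

Answer: none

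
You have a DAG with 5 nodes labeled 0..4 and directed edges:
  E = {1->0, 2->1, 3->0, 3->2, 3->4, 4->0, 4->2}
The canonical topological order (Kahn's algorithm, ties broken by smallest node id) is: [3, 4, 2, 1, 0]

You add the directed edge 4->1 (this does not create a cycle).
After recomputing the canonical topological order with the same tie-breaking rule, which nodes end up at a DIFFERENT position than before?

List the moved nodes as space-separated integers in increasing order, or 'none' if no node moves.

Answer: none

Derivation:
Old toposort: [3, 4, 2, 1, 0]
Added edge 4->1
Recompute Kahn (smallest-id tiebreak):
  initial in-degrees: [3, 2, 2, 0, 1]
  ready (indeg=0): [3]
  pop 3: indeg[0]->2; indeg[2]->1; indeg[4]->0 | ready=[4] | order so far=[3]
  pop 4: indeg[0]->1; indeg[1]->1; indeg[2]->0 | ready=[2] | order so far=[3, 4]
  pop 2: indeg[1]->0 | ready=[1] | order so far=[3, 4, 2]
  pop 1: indeg[0]->0 | ready=[0] | order so far=[3, 4, 2, 1]
  pop 0: no out-edges | ready=[] | order so far=[3, 4, 2, 1, 0]
New canonical toposort: [3, 4, 2, 1, 0]
Compare positions:
  Node 0: index 4 -> 4 (same)
  Node 1: index 3 -> 3 (same)
  Node 2: index 2 -> 2 (same)
  Node 3: index 0 -> 0 (same)
  Node 4: index 1 -> 1 (same)
Nodes that changed position: none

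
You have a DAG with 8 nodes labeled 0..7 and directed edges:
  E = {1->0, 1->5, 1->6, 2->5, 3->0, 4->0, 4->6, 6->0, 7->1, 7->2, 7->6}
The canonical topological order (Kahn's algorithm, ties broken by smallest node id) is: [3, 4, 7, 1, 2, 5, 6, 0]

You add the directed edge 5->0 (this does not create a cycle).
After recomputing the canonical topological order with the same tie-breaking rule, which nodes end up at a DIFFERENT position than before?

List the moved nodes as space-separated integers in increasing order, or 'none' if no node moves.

Old toposort: [3, 4, 7, 1, 2, 5, 6, 0]
Added edge 5->0
Recompute Kahn (smallest-id tiebreak):
  initial in-degrees: [5, 1, 1, 0, 0, 2, 3, 0]
  ready (indeg=0): [3, 4, 7]
  pop 3: indeg[0]->4 | ready=[4, 7] | order so far=[3]
  pop 4: indeg[0]->3; indeg[6]->2 | ready=[7] | order so far=[3, 4]
  pop 7: indeg[1]->0; indeg[2]->0; indeg[6]->1 | ready=[1, 2] | order so far=[3, 4, 7]
  pop 1: indeg[0]->2; indeg[5]->1; indeg[6]->0 | ready=[2, 6] | order so far=[3, 4, 7, 1]
  pop 2: indeg[5]->0 | ready=[5, 6] | order so far=[3, 4, 7, 1, 2]
  pop 5: indeg[0]->1 | ready=[6] | order so far=[3, 4, 7, 1, 2, 5]
  pop 6: indeg[0]->0 | ready=[0] | order so far=[3, 4, 7, 1, 2, 5, 6]
  pop 0: no out-edges | ready=[] | order so far=[3, 4, 7, 1, 2, 5, 6, 0]
New canonical toposort: [3, 4, 7, 1, 2, 5, 6, 0]
Compare positions:
  Node 0: index 7 -> 7 (same)
  Node 1: index 3 -> 3 (same)
  Node 2: index 4 -> 4 (same)
  Node 3: index 0 -> 0 (same)
  Node 4: index 1 -> 1 (same)
  Node 5: index 5 -> 5 (same)
  Node 6: index 6 -> 6 (same)
  Node 7: index 2 -> 2 (same)
Nodes that changed position: none

Answer: none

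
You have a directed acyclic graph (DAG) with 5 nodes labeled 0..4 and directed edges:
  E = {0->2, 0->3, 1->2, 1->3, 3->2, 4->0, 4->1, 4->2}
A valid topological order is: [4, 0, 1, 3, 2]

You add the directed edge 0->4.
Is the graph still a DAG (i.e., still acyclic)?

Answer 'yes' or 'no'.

Answer: no

Derivation:
Given toposort: [4, 0, 1, 3, 2]
Position of 0: index 1; position of 4: index 0
New edge 0->4: backward (u after v in old order)
Backward edge: old toposort is now invalid. Check if this creates a cycle.
Does 4 already reach 0? Reachable from 4: [0, 1, 2, 3, 4]. YES -> cycle!
Still a DAG? no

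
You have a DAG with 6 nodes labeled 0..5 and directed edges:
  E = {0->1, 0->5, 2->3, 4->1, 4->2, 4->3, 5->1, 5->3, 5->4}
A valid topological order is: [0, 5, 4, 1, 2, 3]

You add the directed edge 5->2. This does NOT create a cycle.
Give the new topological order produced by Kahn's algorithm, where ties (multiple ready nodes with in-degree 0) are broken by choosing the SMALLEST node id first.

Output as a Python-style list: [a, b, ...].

Answer: [0, 5, 4, 1, 2, 3]

Derivation:
Old toposort: [0, 5, 4, 1, 2, 3]
Added edge: 5->2
Position of 5 (1) < position of 2 (4). Old order still valid.
Run Kahn's algorithm (break ties by smallest node id):
  initial in-degrees: [0, 3, 2, 3, 1, 1]
  ready (indeg=0): [0]
  pop 0: indeg[1]->2; indeg[5]->0 | ready=[5] | order so far=[0]
  pop 5: indeg[1]->1; indeg[2]->1; indeg[3]->2; indeg[4]->0 | ready=[4] | order so far=[0, 5]
  pop 4: indeg[1]->0; indeg[2]->0; indeg[3]->1 | ready=[1, 2] | order so far=[0, 5, 4]
  pop 1: no out-edges | ready=[2] | order so far=[0, 5, 4, 1]
  pop 2: indeg[3]->0 | ready=[3] | order so far=[0, 5, 4, 1, 2]
  pop 3: no out-edges | ready=[] | order so far=[0, 5, 4, 1, 2, 3]
  Result: [0, 5, 4, 1, 2, 3]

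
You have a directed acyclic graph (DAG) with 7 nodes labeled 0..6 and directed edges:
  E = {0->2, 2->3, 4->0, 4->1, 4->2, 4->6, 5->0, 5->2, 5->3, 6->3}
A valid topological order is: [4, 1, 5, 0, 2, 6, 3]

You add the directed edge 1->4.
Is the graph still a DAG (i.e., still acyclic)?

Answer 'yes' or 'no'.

Answer: no

Derivation:
Given toposort: [4, 1, 5, 0, 2, 6, 3]
Position of 1: index 1; position of 4: index 0
New edge 1->4: backward (u after v in old order)
Backward edge: old toposort is now invalid. Check if this creates a cycle.
Does 4 already reach 1? Reachable from 4: [0, 1, 2, 3, 4, 6]. YES -> cycle!
Still a DAG? no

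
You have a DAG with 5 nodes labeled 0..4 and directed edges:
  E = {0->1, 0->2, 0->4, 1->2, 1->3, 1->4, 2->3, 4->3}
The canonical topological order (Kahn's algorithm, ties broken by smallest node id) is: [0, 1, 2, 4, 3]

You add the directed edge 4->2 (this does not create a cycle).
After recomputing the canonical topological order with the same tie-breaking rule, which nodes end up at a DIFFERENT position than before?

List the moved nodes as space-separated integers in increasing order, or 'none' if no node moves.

Answer: 2 4

Derivation:
Old toposort: [0, 1, 2, 4, 3]
Added edge 4->2
Recompute Kahn (smallest-id tiebreak):
  initial in-degrees: [0, 1, 3, 3, 2]
  ready (indeg=0): [0]
  pop 0: indeg[1]->0; indeg[2]->2; indeg[4]->1 | ready=[1] | order so far=[0]
  pop 1: indeg[2]->1; indeg[3]->2; indeg[4]->0 | ready=[4] | order so far=[0, 1]
  pop 4: indeg[2]->0; indeg[3]->1 | ready=[2] | order so far=[0, 1, 4]
  pop 2: indeg[3]->0 | ready=[3] | order so far=[0, 1, 4, 2]
  pop 3: no out-edges | ready=[] | order so far=[0, 1, 4, 2, 3]
New canonical toposort: [0, 1, 4, 2, 3]
Compare positions:
  Node 0: index 0 -> 0 (same)
  Node 1: index 1 -> 1 (same)
  Node 2: index 2 -> 3 (moved)
  Node 3: index 4 -> 4 (same)
  Node 4: index 3 -> 2 (moved)
Nodes that changed position: 2 4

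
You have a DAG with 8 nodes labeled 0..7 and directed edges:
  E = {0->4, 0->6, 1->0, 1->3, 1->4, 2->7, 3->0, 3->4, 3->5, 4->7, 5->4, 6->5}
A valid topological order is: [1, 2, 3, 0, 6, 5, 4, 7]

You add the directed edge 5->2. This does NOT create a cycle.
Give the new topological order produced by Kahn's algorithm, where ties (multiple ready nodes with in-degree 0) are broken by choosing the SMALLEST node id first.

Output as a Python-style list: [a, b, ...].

Old toposort: [1, 2, 3, 0, 6, 5, 4, 7]
Added edge: 5->2
Position of 5 (5) > position of 2 (1). Must reorder: 5 must now come before 2.
Run Kahn's algorithm (break ties by smallest node id):
  initial in-degrees: [2, 0, 1, 1, 4, 2, 1, 2]
  ready (indeg=0): [1]
  pop 1: indeg[0]->1; indeg[3]->0; indeg[4]->3 | ready=[3] | order so far=[1]
  pop 3: indeg[0]->0; indeg[4]->2; indeg[5]->1 | ready=[0] | order so far=[1, 3]
  pop 0: indeg[4]->1; indeg[6]->0 | ready=[6] | order so far=[1, 3, 0]
  pop 6: indeg[5]->0 | ready=[5] | order so far=[1, 3, 0, 6]
  pop 5: indeg[2]->0; indeg[4]->0 | ready=[2, 4] | order so far=[1, 3, 0, 6, 5]
  pop 2: indeg[7]->1 | ready=[4] | order so far=[1, 3, 0, 6, 5, 2]
  pop 4: indeg[7]->0 | ready=[7] | order so far=[1, 3, 0, 6, 5, 2, 4]
  pop 7: no out-edges | ready=[] | order so far=[1, 3, 0, 6, 5, 2, 4, 7]
  Result: [1, 3, 0, 6, 5, 2, 4, 7]

Answer: [1, 3, 0, 6, 5, 2, 4, 7]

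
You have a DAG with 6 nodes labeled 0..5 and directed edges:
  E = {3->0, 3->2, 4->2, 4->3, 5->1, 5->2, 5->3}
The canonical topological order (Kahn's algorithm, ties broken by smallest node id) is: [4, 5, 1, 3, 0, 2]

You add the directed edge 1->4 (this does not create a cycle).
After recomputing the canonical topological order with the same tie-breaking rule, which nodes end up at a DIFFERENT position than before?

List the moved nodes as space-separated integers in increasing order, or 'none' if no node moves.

Old toposort: [4, 5, 1, 3, 0, 2]
Added edge 1->4
Recompute Kahn (smallest-id tiebreak):
  initial in-degrees: [1, 1, 3, 2, 1, 0]
  ready (indeg=0): [5]
  pop 5: indeg[1]->0; indeg[2]->2; indeg[3]->1 | ready=[1] | order so far=[5]
  pop 1: indeg[4]->0 | ready=[4] | order so far=[5, 1]
  pop 4: indeg[2]->1; indeg[3]->0 | ready=[3] | order so far=[5, 1, 4]
  pop 3: indeg[0]->0; indeg[2]->0 | ready=[0, 2] | order so far=[5, 1, 4, 3]
  pop 0: no out-edges | ready=[2] | order so far=[5, 1, 4, 3, 0]
  pop 2: no out-edges | ready=[] | order so far=[5, 1, 4, 3, 0, 2]
New canonical toposort: [5, 1, 4, 3, 0, 2]
Compare positions:
  Node 0: index 4 -> 4 (same)
  Node 1: index 2 -> 1 (moved)
  Node 2: index 5 -> 5 (same)
  Node 3: index 3 -> 3 (same)
  Node 4: index 0 -> 2 (moved)
  Node 5: index 1 -> 0 (moved)
Nodes that changed position: 1 4 5

Answer: 1 4 5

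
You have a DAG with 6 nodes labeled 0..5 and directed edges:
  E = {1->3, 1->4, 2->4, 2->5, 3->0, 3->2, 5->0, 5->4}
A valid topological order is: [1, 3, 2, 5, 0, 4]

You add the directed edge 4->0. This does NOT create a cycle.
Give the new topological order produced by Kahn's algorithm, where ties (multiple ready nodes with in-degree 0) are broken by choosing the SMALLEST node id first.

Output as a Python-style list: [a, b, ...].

Answer: [1, 3, 2, 5, 4, 0]

Derivation:
Old toposort: [1, 3, 2, 5, 0, 4]
Added edge: 4->0
Position of 4 (5) > position of 0 (4). Must reorder: 4 must now come before 0.
Run Kahn's algorithm (break ties by smallest node id):
  initial in-degrees: [3, 0, 1, 1, 3, 1]
  ready (indeg=0): [1]
  pop 1: indeg[3]->0; indeg[4]->2 | ready=[3] | order so far=[1]
  pop 3: indeg[0]->2; indeg[2]->0 | ready=[2] | order so far=[1, 3]
  pop 2: indeg[4]->1; indeg[5]->0 | ready=[5] | order so far=[1, 3, 2]
  pop 5: indeg[0]->1; indeg[4]->0 | ready=[4] | order so far=[1, 3, 2, 5]
  pop 4: indeg[0]->0 | ready=[0] | order so far=[1, 3, 2, 5, 4]
  pop 0: no out-edges | ready=[] | order so far=[1, 3, 2, 5, 4, 0]
  Result: [1, 3, 2, 5, 4, 0]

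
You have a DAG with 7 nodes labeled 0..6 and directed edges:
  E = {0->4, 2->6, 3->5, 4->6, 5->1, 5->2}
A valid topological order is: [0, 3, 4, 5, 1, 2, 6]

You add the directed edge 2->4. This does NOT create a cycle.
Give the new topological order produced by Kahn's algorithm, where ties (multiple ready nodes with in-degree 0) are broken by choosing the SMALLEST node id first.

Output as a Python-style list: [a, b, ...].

Answer: [0, 3, 5, 1, 2, 4, 6]

Derivation:
Old toposort: [0, 3, 4, 5, 1, 2, 6]
Added edge: 2->4
Position of 2 (5) > position of 4 (2). Must reorder: 2 must now come before 4.
Run Kahn's algorithm (break ties by smallest node id):
  initial in-degrees: [0, 1, 1, 0, 2, 1, 2]
  ready (indeg=0): [0, 3]
  pop 0: indeg[4]->1 | ready=[3] | order so far=[0]
  pop 3: indeg[5]->0 | ready=[5] | order so far=[0, 3]
  pop 5: indeg[1]->0; indeg[2]->0 | ready=[1, 2] | order so far=[0, 3, 5]
  pop 1: no out-edges | ready=[2] | order so far=[0, 3, 5, 1]
  pop 2: indeg[4]->0; indeg[6]->1 | ready=[4] | order so far=[0, 3, 5, 1, 2]
  pop 4: indeg[6]->0 | ready=[6] | order so far=[0, 3, 5, 1, 2, 4]
  pop 6: no out-edges | ready=[] | order so far=[0, 3, 5, 1, 2, 4, 6]
  Result: [0, 3, 5, 1, 2, 4, 6]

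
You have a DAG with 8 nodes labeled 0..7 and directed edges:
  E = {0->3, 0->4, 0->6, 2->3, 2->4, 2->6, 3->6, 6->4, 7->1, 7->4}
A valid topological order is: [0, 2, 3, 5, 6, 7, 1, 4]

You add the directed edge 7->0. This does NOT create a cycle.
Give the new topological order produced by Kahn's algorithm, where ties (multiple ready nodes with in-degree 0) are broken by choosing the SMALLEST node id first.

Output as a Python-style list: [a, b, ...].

Old toposort: [0, 2, 3, 5, 6, 7, 1, 4]
Added edge: 7->0
Position of 7 (5) > position of 0 (0). Must reorder: 7 must now come before 0.
Run Kahn's algorithm (break ties by smallest node id):
  initial in-degrees: [1, 1, 0, 2, 4, 0, 3, 0]
  ready (indeg=0): [2, 5, 7]
  pop 2: indeg[3]->1; indeg[4]->3; indeg[6]->2 | ready=[5, 7] | order so far=[2]
  pop 5: no out-edges | ready=[7] | order so far=[2, 5]
  pop 7: indeg[0]->0; indeg[1]->0; indeg[4]->2 | ready=[0, 1] | order so far=[2, 5, 7]
  pop 0: indeg[3]->0; indeg[4]->1; indeg[6]->1 | ready=[1, 3] | order so far=[2, 5, 7, 0]
  pop 1: no out-edges | ready=[3] | order so far=[2, 5, 7, 0, 1]
  pop 3: indeg[6]->0 | ready=[6] | order so far=[2, 5, 7, 0, 1, 3]
  pop 6: indeg[4]->0 | ready=[4] | order so far=[2, 5, 7, 0, 1, 3, 6]
  pop 4: no out-edges | ready=[] | order so far=[2, 5, 7, 0, 1, 3, 6, 4]
  Result: [2, 5, 7, 0, 1, 3, 6, 4]

Answer: [2, 5, 7, 0, 1, 3, 6, 4]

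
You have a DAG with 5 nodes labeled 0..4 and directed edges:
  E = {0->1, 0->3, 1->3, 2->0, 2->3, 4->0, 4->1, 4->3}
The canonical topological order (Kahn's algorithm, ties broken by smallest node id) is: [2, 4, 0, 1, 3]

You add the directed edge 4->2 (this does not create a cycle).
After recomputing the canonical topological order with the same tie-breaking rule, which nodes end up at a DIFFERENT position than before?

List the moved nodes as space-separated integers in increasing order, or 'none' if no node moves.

Answer: 2 4

Derivation:
Old toposort: [2, 4, 0, 1, 3]
Added edge 4->2
Recompute Kahn (smallest-id tiebreak):
  initial in-degrees: [2, 2, 1, 4, 0]
  ready (indeg=0): [4]
  pop 4: indeg[0]->1; indeg[1]->1; indeg[2]->0; indeg[3]->3 | ready=[2] | order so far=[4]
  pop 2: indeg[0]->0; indeg[3]->2 | ready=[0] | order so far=[4, 2]
  pop 0: indeg[1]->0; indeg[3]->1 | ready=[1] | order so far=[4, 2, 0]
  pop 1: indeg[3]->0 | ready=[3] | order so far=[4, 2, 0, 1]
  pop 3: no out-edges | ready=[] | order so far=[4, 2, 0, 1, 3]
New canonical toposort: [4, 2, 0, 1, 3]
Compare positions:
  Node 0: index 2 -> 2 (same)
  Node 1: index 3 -> 3 (same)
  Node 2: index 0 -> 1 (moved)
  Node 3: index 4 -> 4 (same)
  Node 4: index 1 -> 0 (moved)
Nodes that changed position: 2 4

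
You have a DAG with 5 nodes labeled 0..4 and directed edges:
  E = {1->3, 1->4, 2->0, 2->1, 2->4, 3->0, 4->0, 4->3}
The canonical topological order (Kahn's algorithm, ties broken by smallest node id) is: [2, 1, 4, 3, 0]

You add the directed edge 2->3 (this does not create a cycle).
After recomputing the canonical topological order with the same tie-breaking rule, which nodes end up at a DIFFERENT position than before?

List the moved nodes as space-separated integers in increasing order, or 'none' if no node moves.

Answer: none

Derivation:
Old toposort: [2, 1, 4, 3, 0]
Added edge 2->3
Recompute Kahn (smallest-id tiebreak):
  initial in-degrees: [3, 1, 0, 3, 2]
  ready (indeg=0): [2]
  pop 2: indeg[0]->2; indeg[1]->0; indeg[3]->2; indeg[4]->1 | ready=[1] | order so far=[2]
  pop 1: indeg[3]->1; indeg[4]->0 | ready=[4] | order so far=[2, 1]
  pop 4: indeg[0]->1; indeg[3]->0 | ready=[3] | order so far=[2, 1, 4]
  pop 3: indeg[0]->0 | ready=[0] | order so far=[2, 1, 4, 3]
  pop 0: no out-edges | ready=[] | order so far=[2, 1, 4, 3, 0]
New canonical toposort: [2, 1, 4, 3, 0]
Compare positions:
  Node 0: index 4 -> 4 (same)
  Node 1: index 1 -> 1 (same)
  Node 2: index 0 -> 0 (same)
  Node 3: index 3 -> 3 (same)
  Node 4: index 2 -> 2 (same)
Nodes that changed position: none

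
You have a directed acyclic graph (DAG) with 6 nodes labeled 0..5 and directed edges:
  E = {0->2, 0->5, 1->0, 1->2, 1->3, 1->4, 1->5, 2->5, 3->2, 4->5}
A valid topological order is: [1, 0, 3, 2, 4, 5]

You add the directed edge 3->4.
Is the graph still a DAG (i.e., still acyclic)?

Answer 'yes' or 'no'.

Answer: yes

Derivation:
Given toposort: [1, 0, 3, 2, 4, 5]
Position of 3: index 2; position of 4: index 4
New edge 3->4: forward
Forward edge: respects the existing order. Still a DAG, same toposort still valid.
Still a DAG? yes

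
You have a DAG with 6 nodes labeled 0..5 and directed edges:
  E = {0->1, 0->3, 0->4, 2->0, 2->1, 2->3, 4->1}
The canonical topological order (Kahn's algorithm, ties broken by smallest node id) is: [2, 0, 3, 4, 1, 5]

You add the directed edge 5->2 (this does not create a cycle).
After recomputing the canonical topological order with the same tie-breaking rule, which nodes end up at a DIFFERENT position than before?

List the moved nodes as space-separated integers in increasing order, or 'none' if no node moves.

Old toposort: [2, 0, 3, 4, 1, 5]
Added edge 5->2
Recompute Kahn (smallest-id tiebreak):
  initial in-degrees: [1, 3, 1, 2, 1, 0]
  ready (indeg=0): [5]
  pop 5: indeg[2]->0 | ready=[2] | order so far=[5]
  pop 2: indeg[0]->0; indeg[1]->2; indeg[3]->1 | ready=[0] | order so far=[5, 2]
  pop 0: indeg[1]->1; indeg[3]->0; indeg[4]->0 | ready=[3, 4] | order so far=[5, 2, 0]
  pop 3: no out-edges | ready=[4] | order so far=[5, 2, 0, 3]
  pop 4: indeg[1]->0 | ready=[1] | order so far=[5, 2, 0, 3, 4]
  pop 1: no out-edges | ready=[] | order so far=[5, 2, 0, 3, 4, 1]
New canonical toposort: [5, 2, 0, 3, 4, 1]
Compare positions:
  Node 0: index 1 -> 2 (moved)
  Node 1: index 4 -> 5 (moved)
  Node 2: index 0 -> 1 (moved)
  Node 3: index 2 -> 3 (moved)
  Node 4: index 3 -> 4 (moved)
  Node 5: index 5 -> 0 (moved)
Nodes that changed position: 0 1 2 3 4 5

Answer: 0 1 2 3 4 5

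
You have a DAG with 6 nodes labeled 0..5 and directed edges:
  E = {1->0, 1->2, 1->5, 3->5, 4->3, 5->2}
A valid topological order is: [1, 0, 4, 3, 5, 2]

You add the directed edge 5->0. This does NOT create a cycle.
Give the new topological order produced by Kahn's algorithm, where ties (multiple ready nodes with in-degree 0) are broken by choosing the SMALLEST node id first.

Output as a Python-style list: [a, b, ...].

Answer: [1, 4, 3, 5, 0, 2]

Derivation:
Old toposort: [1, 0, 4, 3, 5, 2]
Added edge: 5->0
Position of 5 (4) > position of 0 (1). Must reorder: 5 must now come before 0.
Run Kahn's algorithm (break ties by smallest node id):
  initial in-degrees: [2, 0, 2, 1, 0, 2]
  ready (indeg=0): [1, 4]
  pop 1: indeg[0]->1; indeg[2]->1; indeg[5]->1 | ready=[4] | order so far=[1]
  pop 4: indeg[3]->0 | ready=[3] | order so far=[1, 4]
  pop 3: indeg[5]->0 | ready=[5] | order so far=[1, 4, 3]
  pop 5: indeg[0]->0; indeg[2]->0 | ready=[0, 2] | order so far=[1, 4, 3, 5]
  pop 0: no out-edges | ready=[2] | order so far=[1, 4, 3, 5, 0]
  pop 2: no out-edges | ready=[] | order so far=[1, 4, 3, 5, 0, 2]
  Result: [1, 4, 3, 5, 0, 2]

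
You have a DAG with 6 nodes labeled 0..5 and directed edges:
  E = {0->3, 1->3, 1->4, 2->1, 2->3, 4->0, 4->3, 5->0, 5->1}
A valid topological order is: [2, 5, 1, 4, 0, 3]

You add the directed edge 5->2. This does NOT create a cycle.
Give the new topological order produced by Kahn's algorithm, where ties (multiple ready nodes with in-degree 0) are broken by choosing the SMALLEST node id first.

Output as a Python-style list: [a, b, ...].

Old toposort: [2, 5, 1, 4, 0, 3]
Added edge: 5->2
Position of 5 (1) > position of 2 (0). Must reorder: 5 must now come before 2.
Run Kahn's algorithm (break ties by smallest node id):
  initial in-degrees: [2, 2, 1, 4, 1, 0]
  ready (indeg=0): [5]
  pop 5: indeg[0]->1; indeg[1]->1; indeg[2]->0 | ready=[2] | order so far=[5]
  pop 2: indeg[1]->0; indeg[3]->3 | ready=[1] | order so far=[5, 2]
  pop 1: indeg[3]->2; indeg[4]->0 | ready=[4] | order so far=[5, 2, 1]
  pop 4: indeg[0]->0; indeg[3]->1 | ready=[0] | order so far=[5, 2, 1, 4]
  pop 0: indeg[3]->0 | ready=[3] | order so far=[5, 2, 1, 4, 0]
  pop 3: no out-edges | ready=[] | order so far=[5, 2, 1, 4, 0, 3]
  Result: [5, 2, 1, 4, 0, 3]

Answer: [5, 2, 1, 4, 0, 3]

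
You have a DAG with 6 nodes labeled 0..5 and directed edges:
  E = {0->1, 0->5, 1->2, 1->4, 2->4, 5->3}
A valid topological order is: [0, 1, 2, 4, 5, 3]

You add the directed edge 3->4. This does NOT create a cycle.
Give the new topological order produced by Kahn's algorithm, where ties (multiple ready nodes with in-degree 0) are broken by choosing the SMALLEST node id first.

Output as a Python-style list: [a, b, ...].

Old toposort: [0, 1, 2, 4, 5, 3]
Added edge: 3->4
Position of 3 (5) > position of 4 (3). Must reorder: 3 must now come before 4.
Run Kahn's algorithm (break ties by smallest node id):
  initial in-degrees: [0, 1, 1, 1, 3, 1]
  ready (indeg=0): [0]
  pop 0: indeg[1]->0; indeg[5]->0 | ready=[1, 5] | order so far=[0]
  pop 1: indeg[2]->0; indeg[4]->2 | ready=[2, 5] | order so far=[0, 1]
  pop 2: indeg[4]->1 | ready=[5] | order so far=[0, 1, 2]
  pop 5: indeg[3]->0 | ready=[3] | order so far=[0, 1, 2, 5]
  pop 3: indeg[4]->0 | ready=[4] | order so far=[0, 1, 2, 5, 3]
  pop 4: no out-edges | ready=[] | order so far=[0, 1, 2, 5, 3, 4]
  Result: [0, 1, 2, 5, 3, 4]

Answer: [0, 1, 2, 5, 3, 4]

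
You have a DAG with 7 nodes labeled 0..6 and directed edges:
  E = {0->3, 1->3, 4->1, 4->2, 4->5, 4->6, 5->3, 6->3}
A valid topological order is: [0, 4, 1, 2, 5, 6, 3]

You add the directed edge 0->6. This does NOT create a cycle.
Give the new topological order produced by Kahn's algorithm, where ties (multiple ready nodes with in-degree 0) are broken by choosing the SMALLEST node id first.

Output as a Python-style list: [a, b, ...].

Old toposort: [0, 4, 1, 2, 5, 6, 3]
Added edge: 0->6
Position of 0 (0) < position of 6 (5). Old order still valid.
Run Kahn's algorithm (break ties by smallest node id):
  initial in-degrees: [0, 1, 1, 4, 0, 1, 2]
  ready (indeg=0): [0, 4]
  pop 0: indeg[3]->3; indeg[6]->1 | ready=[4] | order so far=[0]
  pop 4: indeg[1]->0; indeg[2]->0; indeg[5]->0; indeg[6]->0 | ready=[1, 2, 5, 6] | order so far=[0, 4]
  pop 1: indeg[3]->2 | ready=[2, 5, 6] | order so far=[0, 4, 1]
  pop 2: no out-edges | ready=[5, 6] | order so far=[0, 4, 1, 2]
  pop 5: indeg[3]->1 | ready=[6] | order so far=[0, 4, 1, 2, 5]
  pop 6: indeg[3]->0 | ready=[3] | order so far=[0, 4, 1, 2, 5, 6]
  pop 3: no out-edges | ready=[] | order so far=[0, 4, 1, 2, 5, 6, 3]
  Result: [0, 4, 1, 2, 5, 6, 3]

Answer: [0, 4, 1, 2, 5, 6, 3]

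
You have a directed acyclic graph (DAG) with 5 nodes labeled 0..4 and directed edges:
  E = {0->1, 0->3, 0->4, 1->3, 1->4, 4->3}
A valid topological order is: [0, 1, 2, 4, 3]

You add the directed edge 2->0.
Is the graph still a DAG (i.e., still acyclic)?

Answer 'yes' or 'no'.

Answer: yes

Derivation:
Given toposort: [0, 1, 2, 4, 3]
Position of 2: index 2; position of 0: index 0
New edge 2->0: backward (u after v in old order)
Backward edge: old toposort is now invalid. Check if this creates a cycle.
Does 0 already reach 2? Reachable from 0: [0, 1, 3, 4]. NO -> still a DAG (reorder needed).
Still a DAG? yes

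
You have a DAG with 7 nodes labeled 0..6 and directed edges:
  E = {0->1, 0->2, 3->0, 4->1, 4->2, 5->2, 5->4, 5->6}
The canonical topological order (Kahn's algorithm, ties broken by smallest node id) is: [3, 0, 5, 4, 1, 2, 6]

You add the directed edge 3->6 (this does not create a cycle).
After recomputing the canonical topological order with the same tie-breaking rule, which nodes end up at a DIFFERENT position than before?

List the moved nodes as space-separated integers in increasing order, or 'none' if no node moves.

Answer: none

Derivation:
Old toposort: [3, 0, 5, 4, 1, 2, 6]
Added edge 3->6
Recompute Kahn (smallest-id tiebreak):
  initial in-degrees: [1, 2, 3, 0, 1, 0, 2]
  ready (indeg=0): [3, 5]
  pop 3: indeg[0]->0; indeg[6]->1 | ready=[0, 5] | order so far=[3]
  pop 0: indeg[1]->1; indeg[2]->2 | ready=[5] | order so far=[3, 0]
  pop 5: indeg[2]->1; indeg[4]->0; indeg[6]->0 | ready=[4, 6] | order so far=[3, 0, 5]
  pop 4: indeg[1]->0; indeg[2]->0 | ready=[1, 2, 6] | order so far=[3, 0, 5, 4]
  pop 1: no out-edges | ready=[2, 6] | order so far=[3, 0, 5, 4, 1]
  pop 2: no out-edges | ready=[6] | order so far=[3, 0, 5, 4, 1, 2]
  pop 6: no out-edges | ready=[] | order so far=[3, 0, 5, 4, 1, 2, 6]
New canonical toposort: [3, 0, 5, 4, 1, 2, 6]
Compare positions:
  Node 0: index 1 -> 1 (same)
  Node 1: index 4 -> 4 (same)
  Node 2: index 5 -> 5 (same)
  Node 3: index 0 -> 0 (same)
  Node 4: index 3 -> 3 (same)
  Node 5: index 2 -> 2 (same)
  Node 6: index 6 -> 6 (same)
Nodes that changed position: none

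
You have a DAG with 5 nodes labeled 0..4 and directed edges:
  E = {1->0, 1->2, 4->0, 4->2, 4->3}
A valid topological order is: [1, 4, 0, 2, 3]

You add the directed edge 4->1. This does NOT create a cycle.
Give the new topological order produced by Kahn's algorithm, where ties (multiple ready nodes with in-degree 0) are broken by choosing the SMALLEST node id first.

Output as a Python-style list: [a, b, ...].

Answer: [4, 1, 0, 2, 3]

Derivation:
Old toposort: [1, 4, 0, 2, 3]
Added edge: 4->1
Position of 4 (1) > position of 1 (0). Must reorder: 4 must now come before 1.
Run Kahn's algorithm (break ties by smallest node id):
  initial in-degrees: [2, 1, 2, 1, 0]
  ready (indeg=0): [4]
  pop 4: indeg[0]->1; indeg[1]->0; indeg[2]->1; indeg[3]->0 | ready=[1, 3] | order so far=[4]
  pop 1: indeg[0]->0; indeg[2]->0 | ready=[0, 2, 3] | order so far=[4, 1]
  pop 0: no out-edges | ready=[2, 3] | order so far=[4, 1, 0]
  pop 2: no out-edges | ready=[3] | order so far=[4, 1, 0, 2]
  pop 3: no out-edges | ready=[] | order so far=[4, 1, 0, 2, 3]
  Result: [4, 1, 0, 2, 3]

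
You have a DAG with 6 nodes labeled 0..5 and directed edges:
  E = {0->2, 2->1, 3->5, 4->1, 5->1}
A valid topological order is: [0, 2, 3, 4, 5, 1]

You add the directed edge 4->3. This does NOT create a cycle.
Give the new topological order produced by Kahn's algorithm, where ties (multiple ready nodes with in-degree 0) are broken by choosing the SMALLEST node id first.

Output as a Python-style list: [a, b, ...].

Old toposort: [0, 2, 3, 4, 5, 1]
Added edge: 4->3
Position of 4 (3) > position of 3 (2). Must reorder: 4 must now come before 3.
Run Kahn's algorithm (break ties by smallest node id):
  initial in-degrees: [0, 3, 1, 1, 0, 1]
  ready (indeg=0): [0, 4]
  pop 0: indeg[2]->0 | ready=[2, 4] | order so far=[0]
  pop 2: indeg[1]->2 | ready=[4] | order so far=[0, 2]
  pop 4: indeg[1]->1; indeg[3]->0 | ready=[3] | order so far=[0, 2, 4]
  pop 3: indeg[5]->0 | ready=[5] | order so far=[0, 2, 4, 3]
  pop 5: indeg[1]->0 | ready=[1] | order so far=[0, 2, 4, 3, 5]
  pop 1: no out-edges | ready=[] | order so far=[0, 2, 4, 3, 5, 1]
  Result: [0, 2, 4, 3, 5, 1]

Answer: [0, 2, 4, 3, 5, 1]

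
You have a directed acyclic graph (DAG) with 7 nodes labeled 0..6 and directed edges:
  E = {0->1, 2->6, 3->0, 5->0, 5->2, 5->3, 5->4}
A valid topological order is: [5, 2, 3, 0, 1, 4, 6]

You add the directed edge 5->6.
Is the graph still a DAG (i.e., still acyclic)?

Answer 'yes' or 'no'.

Answer: yes

Derivation:
Given toposort: [5, 2, 3, 0, 1, 4, 6]
Position of 5: index 0; position of 6: index 6
New edge 5->6: forward
Forward edge: respects the existing order. Still a DAG, same toposort still valid.
Still a DAG? yes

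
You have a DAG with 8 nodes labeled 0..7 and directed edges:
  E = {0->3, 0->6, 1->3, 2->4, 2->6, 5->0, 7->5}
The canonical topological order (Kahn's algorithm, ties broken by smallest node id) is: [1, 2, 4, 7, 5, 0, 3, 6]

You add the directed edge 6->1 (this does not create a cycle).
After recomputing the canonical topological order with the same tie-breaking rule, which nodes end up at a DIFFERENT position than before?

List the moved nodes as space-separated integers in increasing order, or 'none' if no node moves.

Old toposort: [1, 2, 4, 7, 5, 0, 3, 6]
Added edge 6->1
Recompute Kahn (smallest-id tiebreak):
  initial in-degrees: [1, 1, 0, 2, 1, 1, 2, 0]
  ready (indeg=0): [2, 7]
  pop 2: indeg[4]->0; indeg[6]->1 | ready=[4, 7] | order so far=[2]
  pop 4: no out-edges | ready=[7] | order so far=[2, 4]
  pop 7: indeg[5]->0 | ready=[5] | order so far=[2, 4, 7]
  pop 5: indeg[0]->0 | ready=[0] | order so far=[2, 4, 7, 5]
  pop 0: indeg[3]->1; indeg[6]->0 | ready=[6] | order so far=[2, 4, 7, 5, 0]
  pop 6: indeg[1]->0 | ready=[1] | order so far=[2, 4, 7, 5, 0, 6]
  pop 1: indeg[3]->0 | ready=[3] | order so far=[2, 4, 7, 5, 0, 6, 1]
  pop 3: no out-edges | ready=[] | order so far=[2, 4, 7, 5, 0, 6, 1, 3]
New canonical toposort: [2, 4, 7, 5, 0, 6, 1, 3]
Compare positions:
  Node 0: index 5 -> 4 (moved)
  Node 1: index 0 -> 6 (moved)
  Node 2: index 1 -> 0 (moved)
  Node 3: index 6 -> 7 (moved)
  Node 4: index 2 -> 1 (moved)
  Node 5: index 4 -> 3 (moved)
  Node 6: index 7 -> 5 (moved)
  Node 7: index 3 -> 2 (moved)
Nodes that changed position: 0 1 2 3 4 5 6 7

Answer: 0 1 2 3 4 5 6 7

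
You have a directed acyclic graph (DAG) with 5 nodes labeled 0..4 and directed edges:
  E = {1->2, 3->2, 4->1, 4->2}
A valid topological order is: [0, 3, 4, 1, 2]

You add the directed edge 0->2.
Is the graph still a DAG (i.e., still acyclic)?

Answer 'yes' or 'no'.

Given toposort: [0, 3, 4, 1, 2]
Position of 0: index 0; position of 2: index 4
New edge 0->2: forward
Forward edge: respects the existing order. Still a DAG, same toposort still valid.
Still a DAG? yes

Answer: yes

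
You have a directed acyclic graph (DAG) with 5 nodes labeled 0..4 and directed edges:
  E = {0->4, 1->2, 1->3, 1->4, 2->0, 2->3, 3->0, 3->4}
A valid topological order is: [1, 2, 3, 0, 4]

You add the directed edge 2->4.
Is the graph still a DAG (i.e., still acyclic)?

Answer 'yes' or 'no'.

Given toposort: [1, 2, 3, 0, 4]
Position of 2: index 1; position of 4: index 4
New edge 2->4: forward
Forward edge: respects the existing order. Still a DAG, same toposort still valid.
Still a DAG? yes

Answer: yes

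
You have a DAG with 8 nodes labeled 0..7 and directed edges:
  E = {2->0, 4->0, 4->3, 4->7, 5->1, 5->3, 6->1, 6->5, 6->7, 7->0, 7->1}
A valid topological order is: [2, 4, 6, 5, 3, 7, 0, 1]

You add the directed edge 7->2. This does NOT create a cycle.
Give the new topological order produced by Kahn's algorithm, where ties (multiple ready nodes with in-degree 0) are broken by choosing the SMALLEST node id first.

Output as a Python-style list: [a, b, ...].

Answer: [4, 6, 5, 3, 7, 1, 2, 0]

Derivation:
Old toposort: [2, 4, 6, 5, 3, 7, 0, 1]
Added edge: 7->2
Position of 7 (5) > position of 2 (0). Must reorder: 7 must now come before 2.
Run Kahn's algorithm (break ties by smallest node id):
  initial in-degrees: [3, 3, 1, 2, 0, 1, 0, 2]
  ready (indeg=0): [4, 6]
  pop 4: indeg[0]->2; indeg[3]->1; indeg[7]->1 | ready=[6] | order so far=[4]
  pop 6: indeg[1]->2; indeg[5]->0; indeg[7]->0 | ready=[5, 7] | order so far=[4, 6]
  pop 5: indeg[1]->1; indeg[3]->0 | ready=[3, 7] | order so far=[4, 6, 5]
  pop 3: no out-edges | ready=[7] | order so far=[4, 6, 5, 3]
  pop 7: indeg[0]->1; indeg[1]->0; indeg[2]->0 | ready=[1, 2] | order so far=[4, 6, 5, 3, 7]
  pop 1: no out-edges | ready=[2] | order so far=[4, 6, 5, 3, 7, 1]
  pop 2: indeg[0]->0 | ready=[0] | order so far=[4, 6, 5, 3, 7, 1, 2]
  pop 0: no out-edges | ready=[] | order so far=[4, 6, 5, 3, 7, 1, 2, 0]
  Result: [4, 6, 5, 3, 7, 1, 2, 0]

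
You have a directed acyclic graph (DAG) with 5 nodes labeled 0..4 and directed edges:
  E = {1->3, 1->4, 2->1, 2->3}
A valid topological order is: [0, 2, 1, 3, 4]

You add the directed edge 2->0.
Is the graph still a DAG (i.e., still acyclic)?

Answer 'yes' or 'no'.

Answer: yes

Derivation:
Given toposort: [0, 2, 1, 3, 4]
Position of 2: index 1; position of 0: index 0
New edge 2->0: backward (u after v in old order)
Backward edge: old toposort is now invalid. Check if this creates a cycle.
Does 0 already reach 2? Reachable from 0: [0]. NO -> still a DAG (reorder needed).
Still a DAG? yes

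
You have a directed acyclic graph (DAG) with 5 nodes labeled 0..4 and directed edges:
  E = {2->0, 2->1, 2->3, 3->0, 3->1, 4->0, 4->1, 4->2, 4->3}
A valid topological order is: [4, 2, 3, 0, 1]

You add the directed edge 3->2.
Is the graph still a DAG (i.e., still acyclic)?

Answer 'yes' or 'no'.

Given toposort: [4, 2, 3, 0, 1]
Position of 3: index 2; position of 2: index 1
New edge 3->2: backward (u after v in old order)
Backward edge: old toposort is now invalid. Check if this creates a cycle.
Does 2 already reach 3? Reachable from 2: [0, 1, 2, 3]. YES -> cycle!
Still a DAG? no

Answer: no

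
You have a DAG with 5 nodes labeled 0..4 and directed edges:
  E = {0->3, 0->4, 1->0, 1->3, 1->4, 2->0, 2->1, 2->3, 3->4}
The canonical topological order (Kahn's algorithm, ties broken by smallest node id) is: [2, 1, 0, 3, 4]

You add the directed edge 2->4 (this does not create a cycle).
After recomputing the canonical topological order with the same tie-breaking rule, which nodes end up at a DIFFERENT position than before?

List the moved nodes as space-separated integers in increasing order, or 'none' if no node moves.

Answer: none

Derivation:
Old toposort: [2, 1, 0, 3, 4]
Added edge 2->4
Recompute Kahn (smallest-id tiebreak):
  initial in-degrees: [2, 1, 0, 3, 4]
  ready (indeg=0): [2]
  pop 2: indeg[0]->1; indeg[1]->0; indeg[3]->2; indeg[4]->3 | ready=[1] | order so far=[2]
  pop 1: indeg[0]->0; indeg[3]->1; indeg[4]->2 | ready=[0] | order so far=[2, 1]
  pop 0: indeg[3]->0; indeg[4]->1 | ready=[3] | order so far=[2, 1, 0]
  pop 3: indeg[4]->0 | ready=[4] | order so far=[2, 1, 0, 3]
  pop 4: no out-edges | ready=[] | order so far=[2, 1, 0, 3, 4]
New canonical toposort: [2, 1, 0, 3, 4]
Compare positions:
  Node 0: index 2 -> 2 (same)
  Node 1: index 1 -> 1 (same)
  Node 2: index 0 -> 0 (same)
  Node 3: index 3 -> 3 (same)
  Node 4: index 4 -> 4 (same)
Nodes that changed position: none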